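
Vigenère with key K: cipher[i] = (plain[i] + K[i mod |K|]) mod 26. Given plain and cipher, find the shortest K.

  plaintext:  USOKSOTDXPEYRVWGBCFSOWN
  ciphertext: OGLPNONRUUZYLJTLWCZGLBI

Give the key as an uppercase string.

UOXFVA

  i= 0: O-U = 20 → U
  i= 1: G-S = 14 → O
  i= 2: L-O = 23 → X
  i= 3: P-K =  5 → F
  i= 4: N-S = 21 → V
  i= 5: O-O =  0 → A
  i= 6: N-T = 20 → U
  i= 7: R-D = 14 → O
  i= 8: U-X = 23 → X
  i= 9: U-P =  5 → F
  i=10: Z-E = 21 → V
  i=11: Y-Y =  0 → A
  i=12: L-R = 20 → U
  i=13: J-V = 14 → O
  i=14: T-W = 23 → X
  i=15: L-G =  5 → F
  i=16: W-B = 21 → V
  i=17: C-C =  0 → A
  i=18: Z-F = 20 → U
  i=19: G-S = 14 → O
  i=20: L-O = 23 → X
  i=21: B-W =  5 → F
  i=22: I-N = 21 → V
  shifts repeat with period 6: UOXFVA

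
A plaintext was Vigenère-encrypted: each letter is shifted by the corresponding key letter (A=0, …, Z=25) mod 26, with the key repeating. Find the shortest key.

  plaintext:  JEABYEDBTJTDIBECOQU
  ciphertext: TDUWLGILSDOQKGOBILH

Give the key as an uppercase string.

  i= 0: T-J = 10 → K
  i= 1: D-E = 25 → Z
  i= 2: U-A = 20 → U
  i= 3: W-B = 21 → V
  i= 4: L-Y = 13 → N
  i= 5: G-E =  2 → C
  i= 6: I-D =  5 → F
  i= 7: L-B = 10 → K
  i= 8: S-T = 25 → Z
  i= 9: D-J = 20 → U
  i=10: O-T = 21 → V
  i=11: Q-D = 13 → N
  i=12: K-I =  2 → C
  i=13: G-B =  5 → F
  i=14: O-E = 10 → K
  i=15: B-C = 25 → Z
  i=16: I-O = 20 → U
  i=17: L-Q = 21 → V
  i=18: H-U = 13 → N
  shifts repeat with period 7: KZUVNCF

KZUVNCF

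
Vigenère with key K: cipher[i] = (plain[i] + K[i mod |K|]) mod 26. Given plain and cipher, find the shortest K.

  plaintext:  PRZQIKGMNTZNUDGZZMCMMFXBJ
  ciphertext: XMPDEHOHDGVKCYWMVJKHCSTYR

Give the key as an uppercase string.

IVQNWX

  i= 0: X-P =  8 → I
  i= 1: M-R = 21 → V
  i= 2: P-Z = 16 → Q
  i= 3: D-Q = 13 → N
  i= 4: E-I = 22 → W
  i= 5: H-K = 23 → X
  i= 6: O-G =  8 → I
  i= 7: H-M = 21 → V
  i= 8: D-N = 16 → Q
  i= 9: G-T = 13 → N
  i=10: V-Z = 22 → W
  i=11: K-N = 23 → X
  i=12: C-U =  8 → I
  i=13: Y-D = 21 → V
  i=14: W-G = 16 → Q
  i=15: M-Z = 13 → N
  i=16: V-Z = 22 → W
  i=17: J-M = 23 → X
  i=18: K-C =  8 → I
  i=19: H-M = 21 → V
  i=20: C-M = 16 → Q
  i=21: S-F = 13 → N
  i=22: T-X = 22 → W
  i=23: Y-B = 23 → X
  i=24: R-J =  8 → I
  shifts repeat with period 6: IVQNWX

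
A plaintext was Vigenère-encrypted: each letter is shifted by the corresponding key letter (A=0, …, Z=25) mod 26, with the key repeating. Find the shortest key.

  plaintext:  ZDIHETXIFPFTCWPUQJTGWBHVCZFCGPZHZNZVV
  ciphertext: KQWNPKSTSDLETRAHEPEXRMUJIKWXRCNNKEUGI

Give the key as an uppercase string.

LNOGLRV

  i= 0: K-Z = 11 → L
  i= 1: Q-D = 13 → N
  i= 2: W-I = 14 → O
  i= 3: N-H =  6 → G
  i= 4: P-E = 11 → L
  i= 5: K-T = 17 → R
  i= 6: S-X = 21 → V
  i= 7: T-I = 11 → L
  i= 8: S-F = 13 → N
  i= 9: D-P = 14 → O
  i=10: L-F =  6 → G
  i=11: E-T = 11 → L
  i=12: T-C = 17 → R
  i=13: R-W = 21 → V
  i=14: A-P = 11 → L
  i=15: H-U = 13 → N
  i=16: E-Q = 14 → O
  i=17: P-J =  6 → G
  i=18: E-T = 11 → L
  i=19: X-G = 17 → R
  i=20: R-W = 21 → V
  i=21: M-B = 11 → L
  i=22: U-H = 13 → N
  i=23: J-V = 14 → O
  i=24: I-C =  6 → G
  i=25: K-Z = 11 → L
  i=26: W-F = 17 → R
  i=27: X-C = 21 → V
  i=28: R-G = 11 → L
  i=29: C-P = 13 → N
  i=30: N-Z = 14 → O
  i=31: N-H =  6 → G
  i=32: K-Z = 11 → L
  i=33: E-N = 17 → R
  i=34: U-Z = 21 → V
  i=35: G-V = 11 → L
  i=36: I-V = 13 → N
  shifts repeat with period 7: LNOGLRV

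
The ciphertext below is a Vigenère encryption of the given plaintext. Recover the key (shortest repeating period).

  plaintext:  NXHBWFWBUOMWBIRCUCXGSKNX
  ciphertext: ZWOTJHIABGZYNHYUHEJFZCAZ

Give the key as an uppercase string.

MZHSNC

  i= 0: Z-N = 12 → M
  i= 1: W-X = 25 → Z
  i= 2: O-H =  7 → H
  i= 3: T-B = 18 → S
  i= 4: J-W = 13 → N
  i= 5: H-F =  2 → C
  i= 6: I-W = 12 → M
  i= 7: A-B = 25 → Z
  i= 8: B-U =  7 → H
  i= 9: G-O = 18 → S
  i=10: Z-M = 13 → N
  i=11: Y-W =  2 → C
  i=12: N-B = 12 → M
  i=13: H-I = 25 → Z
  i=14: Y-R =  7 → H
  i=15: U-C = 18 → S
  i=16: H-U = 13 → N
  i=17: E-C =  2 → C
  i=18: J-X = 12 → M
  i=19: F-G = 25 → Z
  i=20: Z-S =  7 → H
  i=21: C-K = 18 → S
  i=22: A-N = 13 → N
  i=23: Z-X =  2 → C
  shifts repeat with period 6: MZHSNC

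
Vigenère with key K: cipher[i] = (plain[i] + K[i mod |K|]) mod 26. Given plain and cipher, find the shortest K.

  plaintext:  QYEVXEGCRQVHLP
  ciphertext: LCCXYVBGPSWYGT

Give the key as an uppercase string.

  i= 0: L-Q = 21 → V
  i= 1: C-Y =  4 → E
  i= 2: C-E = 24 → Y
  i= 3: X-V =  2 → C
  i= 4: Y-X =  1 → B
  i= 5: V-E = 17 → R
  i= 6: B-G = 21 → V
  i= 7: G-C =  4 → E
  i= 8: P-R = 24 → Y
  i= 9: S-Q =  2 → C
  i=10: W-V =  1 → B
  i=11: Y-H = 17 → R
  i=12: G-L = 21 → V
  i=13: T-P =  4 → E
  shifts repeat with period 6: VEYCBR

VEYCBR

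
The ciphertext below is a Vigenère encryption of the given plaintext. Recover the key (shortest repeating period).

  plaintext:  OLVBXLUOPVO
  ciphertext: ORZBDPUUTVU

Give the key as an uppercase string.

  i= 0: O-O =  0 → A
  i= 1: R-L =  6 → G
  i= 2: Z-V =  4 → E
  i= 3: B-B =  0 → A
  i= 4: D-X =  6 → G
  i= 5: P-L =  4 → E
  i= 6: U-U =  0 → A
  i= 7: U-O =  6 → G
  i= 8: T-P =  4 → E
  i= 9: V-V =  0 → A
  i=10: U-O =  6 → G
  shifts repeat with period 3: AGE

AGE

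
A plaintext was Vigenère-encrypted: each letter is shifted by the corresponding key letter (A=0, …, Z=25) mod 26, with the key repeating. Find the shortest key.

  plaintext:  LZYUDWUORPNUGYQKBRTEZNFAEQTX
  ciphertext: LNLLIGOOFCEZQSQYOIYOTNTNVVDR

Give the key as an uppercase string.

AONRFKU

  i= 0: L-L =  0 → A
  i= 1: N-Z = 14 → O
  i= 2: L-Y = 13 → N
  i= 3: L-U = 17 → R
  i= 4: I-D =  5 → F
  i= 5: G-W = 10 → K
  i= 6: O-U = 20 → U
  i= 7: O-O =  0 → A
  i= 8: F-R = 14 → O
  i= 9: C-P = 13 → N
  i=10: E-N = 17 → R
  i=11: Z-U =  5 → F
  i=12: Q-G = 10 → K
  i=13: S-Y = 20 → U
  i=14: Q-Q =  0 → A
  i=15: Y-K = 14 → O
  i=16: O-B = 13 → N
  i=17: I-R = 17 → R
  i=18: Y-T =  5 → F
  i=19: O-E = 10 → K
  i=20: T-Z = 20 → U
  i=21: N-N =  0 → A
  i=22: T-F = 14 → O
  i=23: N-A = 13 → N
  i=24: V-E = 17 → R
  i=25: V-Q =  5 → F
  i=26: D-T = 10 → K
  i=27: R-X = 20 → U
  shifts repeat with period 7: AONRFKU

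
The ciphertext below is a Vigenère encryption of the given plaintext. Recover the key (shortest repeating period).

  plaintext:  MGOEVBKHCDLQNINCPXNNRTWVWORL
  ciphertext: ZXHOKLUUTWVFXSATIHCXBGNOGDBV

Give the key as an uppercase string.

  i= 0: Z-M = 13 → N
  i= 1: X-G = 17 → R
  i= 2: H-O = 19 → T
  i= 3: O-E = 10 → K
  i= 4: K-V = 15 → P
  i= 5: L-B = 10 → K
  i= 6: U-K = 10 → K
  i= 7: U-H = 13 → N
  i= 8: T-C = 17 → R
  i= 9: W-D = 19 → T
  i=10: V-L = 10 → K
  i=11: F-Q = 15 → P
  i=12: X-N = 10 → K
  i=13: S-I = 10 → K
  i=14: A-N = 13 → N
  i=15: T-C = 17 → R
  i=16: I-P = 19 → T
  i=17: H-X = 10 → K
  i=18: C-N = 15 → P
  i=19: X-N = 10 → K
  i=20: B-R = 10 → K
  i=21: G-T = 13 → N
  i=22: N-W = 17 → R
  i=23: O-V = 19 → T
  i=24: G-W = 10 → K
  i=25: D-O = 15 → P
  i=26: B-R = 10 → K
  i=27: V-L = 10 → K
  shifts repeat with period 7: NRTKPKK

NRTKPKK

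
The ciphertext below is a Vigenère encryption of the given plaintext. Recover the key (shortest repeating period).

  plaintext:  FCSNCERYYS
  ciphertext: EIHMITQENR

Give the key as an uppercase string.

  i= 0: E-F = 25 → Z
  i= 1: I-C =  6 → G
  i= 2: H-S = 15 → P
  i= 3: M-N = 25 → Z
  i= 4: I-C =  6 → G
  i= 5: T-E = 15 → P
  i= 6: Q-R = 25 → Z
  i= 7: E-Y =  6 → G
  i= 8: N-Y = 15 → P
  i= 9: R-S = 25 → Z
  shifts repeat with period 3: ZGP

ZGP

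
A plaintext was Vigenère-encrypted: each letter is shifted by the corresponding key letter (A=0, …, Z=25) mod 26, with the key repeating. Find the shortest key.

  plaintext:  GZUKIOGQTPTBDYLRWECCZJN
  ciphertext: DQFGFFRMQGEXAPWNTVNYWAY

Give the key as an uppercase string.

  i= 0: D-G = 23 → X
  i= 1: Q-Z = 17 → R
  i= 2: F-U = 11 → L
  i= 3: G-K = 22 → W
  i= 4: F-I = 23 → X
  i= 5: F-O = 17 → R
  i= 6: R-G = 11 → L
  i= 7: M-Q = 22 → W
  i= 8: Q-T = 23 → X
  i= 9: G-P = 17 → R
  i=10: E-T = 11 → L
  i=11: X-B = 22 → W
  i=12: A-D = 23 → X
  i=13: P-Y = 17 → R
  i=14: W-L = 11 → L
  i=15: N-R = 22 → W
  i=16: T-W = 23 → X
  i=17: V-E = 17 → R
  i=18: N-C = 11 → L
  i=19: Y-C = 22 → W
  i=20: W-Z = 23 → X
  i=21: A-J = 17 → R
  i=22: Y-N = 11 → L
  shifts repeat with period 4: XRLW

XRLW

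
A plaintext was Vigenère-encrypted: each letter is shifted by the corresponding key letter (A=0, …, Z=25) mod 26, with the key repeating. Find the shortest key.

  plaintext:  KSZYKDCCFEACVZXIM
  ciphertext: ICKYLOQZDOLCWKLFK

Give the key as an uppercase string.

  i= 0: I-K = 24 → Y
  i= 1: C-S = 10 → K
  i= 2: K-Z = 11 → L
  i= 3: Y-Y =  0 → A
  i= 4: L-K =  1 → B
  i= 5: O-D = 11 → L
  i= 6: Q-C = 14 → O
  i= 7: Z-C = 23 → X
  i= 8: D-F = 24 → Y
  i= 9: O-E = 10 → K
  i=10: L-A = 11 → L
  i=11: C-C =  0 → A
  i=12: W-V =  1 → B
  i=13: K-Z = 11 → L
  i=14: L-X = 14 → O
  i=15: F-I = 23 → X
  i=16: K-M = 24 → Y
  shifts repeat with period 8: YKLABLOX

YKLABLOX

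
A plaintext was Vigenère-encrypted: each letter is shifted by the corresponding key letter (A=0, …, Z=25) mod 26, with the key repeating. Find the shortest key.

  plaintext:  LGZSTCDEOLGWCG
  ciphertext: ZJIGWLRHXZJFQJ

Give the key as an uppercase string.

ODJ

  i= 0: Z-L = 14 → O
  i= 1: J-G =  3 → D
  i= 2: I-Z =  9 → J
  i= 3: G-S = 14 → O
  i= 4: W-T =  3 → D
  i= 5: L-C =  9 → J
  i= 6: R-D = 14 → O
  i= 7: H-E =  3 → D
  i= 8: X-O =  9 → J
  i= 9: Z-L = 14 → O
  i=10: J-G =  3 → D
  i=11: F-W =  9 → J
  i=12: Q-C = 14 → O
  i=13: J-G =  3 → D
  shifts repeat with period 3: ODJ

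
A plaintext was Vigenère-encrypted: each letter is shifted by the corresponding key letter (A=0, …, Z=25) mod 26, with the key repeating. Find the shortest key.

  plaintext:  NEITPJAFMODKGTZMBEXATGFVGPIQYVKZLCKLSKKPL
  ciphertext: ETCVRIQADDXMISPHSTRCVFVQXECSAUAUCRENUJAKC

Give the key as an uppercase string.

RPUCCZQV

  i= 0: E-N = 17 → R
  i= 1: T-E = 15 → P
  i= 2: C-I = 20 → U
  i= 3: V-T =  2 → C
  i= 4: R-P =  2 → C
  i= 5: I-J = 25 → Z
  i= 6: Q-A = 16 → Q
  i= 7: A-F = 21 → V
  i= 8: D-M = 17 → R
  i= 9: D-O = 15 → P
  i=10: X-D = 20 → U
  i=11: M-K =  2 → C
  i=12: I-G =  2 → C
  i=13: S-T = 25 → Z
  i=14: P-Z = 16 → Q
  i=15: H-M = 21 → V
  i=16: S-B = 17 → R
  i=17: T-E = 15 → P
  i=18: R-X = 20 → U
  i=19: C-A =  2 → C
  i=20: V-T =  2 → C
  i=21: F-G = 25 → Z
  i=22: V-F = 16 → Q
  i=23: Q-V = 21 → V
  i=24: X-G = 17 → R
  i=25: E-P = 15 → P
  i=26: C-I = 20 → U
  i=27: S-Q =  2 → C
  i=28: A-Y =  2 → C
  i=29: U-V = 25 → Z
  i=30: A-K = 16 → Q
  i=31: U-Z = 21 → V
  i=32: C-L = 17 → R
  i=33: R-C = 15 → P
  i=34: E-K = 20 → U
  i=35: N-L =  2 → C
  i=36: U-S =  2 → C
  i=37: J-K = 25 → Z
  i=38: A-K = 16 → Q
  i=39: K-P = 21 → V
  i=40: C-L = 17 → R
  shifts repeat with period 8: RPUCCZQV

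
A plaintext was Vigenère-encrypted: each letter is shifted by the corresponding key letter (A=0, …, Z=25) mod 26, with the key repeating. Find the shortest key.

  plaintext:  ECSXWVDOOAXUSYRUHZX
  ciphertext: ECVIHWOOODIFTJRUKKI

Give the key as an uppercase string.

AADLLBL

  i= 0: E-E =  0 → A
  i= 1: C-C =  0 → A
  i= 2: V-S =  3 → D
  i= 3: I-X = 11 → L
  i= 4: H-W = 11 → L
  i= 5: W-V =  1 → B
  i= 6: O-D = 11 → L
  i= 7: O-O =  0 → A
  i= 8: O-O =  0 → A
  i= 9: D-A =  3 → D
  i=10: I-X = 11 → L
  i=11: F-U = 11 → L
  i=12: T-S =  1 → B
  i=13: J-Y = 11 → L
  i=14: R-R =  0 → A
  i=15: U-U =  0 → A
  i=16: K-H =  3 → D
  i=17: K-Z = 11 → L
  i=18: I-X = 11 → L
  shifts repeat with period 7: AADLLBL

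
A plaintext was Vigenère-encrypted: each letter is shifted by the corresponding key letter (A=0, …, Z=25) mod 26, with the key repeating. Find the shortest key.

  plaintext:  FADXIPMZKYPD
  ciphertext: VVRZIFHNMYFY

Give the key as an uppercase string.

QVOCA

  i= 0: V-F = 16 → Q
  i= 1: V-A = 21 → V
  i= 2: R-D = 14 → O
  i= 3: Z-X =  2 → C
  i= 4: I-I =  0 → A
  i= 5: F-P = 16 → Q
  i= 6: H-M = 21 → V
  i= 7: N-Z = 14 → O
  i= 8: M-K =  2 → C
  i= 9: Y-Y =  0 → A
  i=10: F-P = 16 → Q
  i=11: Y-D = 21 → V
  shifts repeat with period 5: QVOCA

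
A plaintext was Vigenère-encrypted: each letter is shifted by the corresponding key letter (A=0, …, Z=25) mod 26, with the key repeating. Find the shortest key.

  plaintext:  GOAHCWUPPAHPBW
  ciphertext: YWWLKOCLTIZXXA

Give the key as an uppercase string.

SIWEI

  i= 0: Y-G = 18 → S
  i= 1: W-O =  8 → I
  i= 2: W-A = 22 → W
  i= 3: L-H =  4 → E
  i= 4: K-C =  8 → I
  i= 5: O-W = 18 → S
  i= 6: C-U =  8 → I
  i= 7: L-P = 22 → W
  i= 8: T-P =  4 → E
  i= 9: I-A =  8 → I
  i=10: Z-H = 18 → S
  i=11: X-P =  8 → I
  i=12: X-B = 22 → W
  i=13: A-W =  4 → E
  shifts repeat with period 5: SIWEI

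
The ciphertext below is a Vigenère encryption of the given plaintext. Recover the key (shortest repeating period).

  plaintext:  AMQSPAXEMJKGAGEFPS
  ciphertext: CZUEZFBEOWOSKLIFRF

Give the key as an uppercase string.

CNEMKFEA

  i= 0: C-A =  2 → C
  i= 1: Z-M = 13 → N
  i= 2: U-Q =  4 → E
  i= 3: E-S = 12 → M
  i= 4: Z-P = 10 → K
  i= 5: F-A =  5 → F
  i= 6: B-X =  4 → E
  i= 7: E-E =  0 → A
  i= 8: O-M =  2 → C
  i= 9: W-J = 13 → N
  i=10: O-K =  4 → E
  i=11: S-G = 12 → M
  i=12: K-A = 10 → K
  i=13: L-G =  5 → F
  i=14: I-E =  4 → E
  i=15: F-F =  0 → A
  i=16: R-P =  2 → C
  i=17: F-S = 13 → N
  shifts repeat with period 8: CNEMKFEA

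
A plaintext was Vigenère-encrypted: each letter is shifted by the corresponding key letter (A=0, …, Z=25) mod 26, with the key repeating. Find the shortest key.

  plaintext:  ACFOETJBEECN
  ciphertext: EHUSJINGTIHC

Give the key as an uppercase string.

  i= 0: E-A =  4 → E
  i= 1: H-C =  5 → F
  i= 2: U-F = 15 → P
  i= 3: S-O =  4 → E
  i= 4: J-E =  5 → F
  i= 5: I-T = 15 → P
  i= 6: N-J =  4 → E
  i= 7: G-B =  5 → F
  i= 8: T-E = 15 → P
  i= 9: I-E =  4 → E
  i=10: H-C =  5 → F
  i=11: C-N = 15 → P
  shifts repeat with period 3: EFP

EFP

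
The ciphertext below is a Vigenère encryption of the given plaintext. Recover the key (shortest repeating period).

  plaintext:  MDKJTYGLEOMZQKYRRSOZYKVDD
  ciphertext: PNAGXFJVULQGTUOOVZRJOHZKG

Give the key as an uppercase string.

DKQXEH

  i= 0: P-M =  3 → D
  i= 1: N-D = 10 → K
  i= 2: A-K = 16 → Q
  i= 3: G-J = 23 → X
  i= 4: X-T =  4 → E
  i= 5: F-Y =  7 → H
  i= 6: J-G =  3 → D
  i= 7: V-L = 10 → K
  i= 8: U-E = 16 → Q
  i= 9: L-O = 23 → X
  i=10: Q-M =  4 → E
  i=11: G-Z =  7 → H
  i=12: T-Q =  3 → D
  i=13: U-K = 10 → K
  i=14: O-Y = 16 → Q
  i=15: O-R = 23 → X
  i=16: V-R =  4 → E
  i=17: Z-S =  7 → H
  i=18: R-O =  3 → D
  i=19: J-Z = 10 → K
  i=20: O-Y = 16 → Q
  i=21: H-K = 23 → X
  i=22: Z-V =  4 → E
  i=23: K-D =  7 → H
  i=24: G-D =  3 → D
  shifts repeat with period 6: DKQXEH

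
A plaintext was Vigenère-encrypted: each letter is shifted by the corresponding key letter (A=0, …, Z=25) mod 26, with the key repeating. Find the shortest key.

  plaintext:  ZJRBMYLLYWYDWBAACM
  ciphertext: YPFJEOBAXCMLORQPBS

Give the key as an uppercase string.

ZGOISQQP

  i= 0: Y-Z = 25 → Z
  i= 1: P-J =  6 → G
  i= 2: F-R = 14 → O
  i= 3: J-B =  8 → I
  i= 4: E-M = 18 → S
  i= 5: O-Y = 16 → Q
  i= 6: B-L = 16 → Q
  i= 7: A-L = 15 → P
  i= 8: X-Y = 25 → Z
  i= 9: C-W =  6 → G
  i=10: M-Y = 14 → O
  i=11: L-D =  8 → I
  i=12: O-W = 18 → S
  i=13: R-B = 16 → Q
  i=14: Q-A = 16 → Q
  i=15: P-A = 15 → P
  i=16: B-C = 25 → Z
  i=17: S-M =  6 → G
  shifts repeat with period 8: ZGOISQQP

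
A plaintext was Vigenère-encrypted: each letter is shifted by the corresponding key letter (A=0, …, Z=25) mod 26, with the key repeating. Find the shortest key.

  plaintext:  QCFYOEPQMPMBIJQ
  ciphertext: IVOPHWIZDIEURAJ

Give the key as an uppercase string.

  i= 0: I-Q = 18 → S
  i= 1: V-C = 19 → T
  i= 2: O-F =  9 → J
  i= 3: P-Y = 17 → R
  i= 4: H-O = 19 → T
  i= 5: W-E = 18 → S
  i= 6: I-P = 19 → T
  i= 7: Z-Q =  9 → J
  i= 8: D-M = 17 → R
  i= 9: I-P = 19 → T
  i=10: E-M = 18 → S
  i=11: U-B = 19 → T
  i=12: R-I =  9 → J
  i=13: A-J = 17 → R
  i=14: J-Q = 19 → T
  shifts repeat with period 5: STJRT

STJRT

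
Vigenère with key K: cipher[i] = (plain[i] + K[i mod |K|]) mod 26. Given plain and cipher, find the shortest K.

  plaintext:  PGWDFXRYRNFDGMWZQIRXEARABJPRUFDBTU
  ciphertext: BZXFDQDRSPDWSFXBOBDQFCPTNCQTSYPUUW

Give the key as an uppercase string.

MTBCYT

  i= 0: B-P = 12 → M
  i= 1: Z-G = 19 → T
  i= 2: X-W =  1 → B
  i= 3: F-D =  2 → C
  i= 4: D-F = 24 → Y
  i= 5: Q-X = 19 → T
  i= 6: D-R = 12 → M
  i= 7: R-Y = 19 → T
  i= 8: S-R =  1 → B
  i= 9: P-N =  2 → C
  i=10: D-F = 24 → Y
  i=11: W-D = 19 → T
  i=12: S-G = 12 → M
  i=13: F-M = 19 → T
  i=14: X-W =  1 → B
  i=15: B-Z =  2 → C
  i=16: O-Q = 24 → Y
  i=17: B-I = 19 → T
  i=18: D-R = 12 → M
  i=19: Q-X = 19 → T
  i=20: F-E =  1 → B
  i=21: C-A =  2 → C
  i=22: P-R = 24 → Y
  i=23: T-A = 19 → T
  i=24: N-B = 12 → M
  i=25: C-J = 19 → T
  i=26: Q-P =  1 → B
  i=27: T-R =  2 → C
  i=28: S-U = 24 → Y
  i=29: Y-F = 19 → T
  i=30: P-D = 12 → M
  i=31: U-B = 19 → T
  i=32: U-T =  1 → B
  i=33: W-U =  2 → C
  shifts repeat with period 6: MTBCYT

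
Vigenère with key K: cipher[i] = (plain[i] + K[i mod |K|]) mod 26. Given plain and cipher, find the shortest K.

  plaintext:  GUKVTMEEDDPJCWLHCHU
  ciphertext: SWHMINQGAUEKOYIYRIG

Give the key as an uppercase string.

  i= 0: S-G = 12 → M
  i= 1: W-U =  2 → C
  i= 2: H-K = 23 → X
  i= 3: M-V = 17 → R
  i= 4: I-T = 15 → P
  i= 5: N-M =  1 → B
  i= 6: Q-E = 12 → M
  i= 7: G-E =  2 → C
  i= 8: A-D = 23 → X
  i= 9: U-D = 17 → R
  i=10: E-P = 15 → P
  i=11: K-J =  1 → B
  i=12: O-C = 12 → M
  i=13: Y-W =  2 → C
  i=14: I-L = 23 → X
  i=15: Y-H = 17 → R
  i=16: R-C = 15 → P
  i=17: I-H =  1 → B
  i=18: G-U = 12 → M
  shifts repeat with period 6: MCXRPB

MCXRPB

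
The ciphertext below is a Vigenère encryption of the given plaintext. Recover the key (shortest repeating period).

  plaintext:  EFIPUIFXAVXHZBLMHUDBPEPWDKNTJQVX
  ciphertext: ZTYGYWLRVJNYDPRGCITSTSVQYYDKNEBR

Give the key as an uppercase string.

VOQREOGU

  i= 0: Z-E = 21 → V
  i= 1: T-F = 14 → O
  i= 2: Y-I = 16 → Q
  i= 3: G-P = 17 → R
  i= 4: Y-U =  4 → E
  i= 5: W-I = 14 → O
  i= 6: L-F =  6 → G
  i= 7: R-X = 20 → U
  i= 8: V-A = 21 → V
  i= 9: J-V = 14 → O
  i=10: N-X = 16 → Q
  i=11: Y-H = 17 → R
  i=12: D-Z =  4 → E
  i=13: P-B = 14 → O
  i=14: R-L =  6 → G
  i=15: G-M = 20 → U
  i=16: C-H = 21 → V
  i=17: I-U = 14 → O
  i=18: T-D = 16 → Q
  i=19: S-B = 17 → R
  i=20: T-P =  4 → E
  i=21: S-E = 14 → O
  i=22: V-P =  6 → G
  i=23: Q-W = 20 → U
  i=24: Y-D = 21 → V
  i=25: Y-K = 14 → O
  i=26: D-N = 16 → Q
  i=27: K-T = 17 → R
  i=28: N-J =  4 → E
  i=29: E-Q = 14 → O
  i=30: B-V =  6 → G
  i=31: R-X = 20 → U
  shifts repeat with period 8: VOQREOGU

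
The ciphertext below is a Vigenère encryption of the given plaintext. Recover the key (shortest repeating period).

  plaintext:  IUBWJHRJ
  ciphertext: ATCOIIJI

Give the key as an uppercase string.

SZB

  i= 0: A-I = 18 → S
  i= 1: T-U = 25 → Z
  i= 2: C-B =  1 → B
  i= 3: O-W = 18 → S
  i= 4: I-J = 25 → Z
  i= 5: I-H =  1 → B
  i= 6: J-R = 18 → S
  i= 7: I-J = 25 → Z
  shifts repeat with period 3: SZB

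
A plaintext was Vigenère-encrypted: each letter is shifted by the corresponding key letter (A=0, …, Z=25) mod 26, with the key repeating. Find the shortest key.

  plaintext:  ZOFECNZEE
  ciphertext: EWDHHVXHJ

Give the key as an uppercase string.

  i= 0: E-Z =  5 → F
  i= 1: W-O =  8 → I
  i= 2: D-F = 24 → Y
  i= 3: H-E =  3 → D
  i= 4: H-C =  5 → F
  i= 5: V-N =  8 → I
  i= 6: X-Z = 24 → Y
  i= 7: H-E =  3 → D
  i= 8: J-E =  5 → F
  shifts repeat with period 4: FIYD

FIYD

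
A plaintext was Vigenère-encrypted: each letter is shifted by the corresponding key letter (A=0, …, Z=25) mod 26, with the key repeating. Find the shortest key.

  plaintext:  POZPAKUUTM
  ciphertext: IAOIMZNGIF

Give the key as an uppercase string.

TMP

  i= 0: I-P = 19 → T
  i= 1: A-O = 12 → M
  i= 2: O-Z = 15 → P
  i= 3: I-P = 19 → T
  i= 4: M-A = 12 → M
  i= 5: Z-K = 15 → P
  i= 6: N-U = 19 → T
  i= 7: G-U = 12 → M
  i= 8: I-T = 15 → P
  i= 9: F-M = 19 → T
  shifts repeat with period 3: TMP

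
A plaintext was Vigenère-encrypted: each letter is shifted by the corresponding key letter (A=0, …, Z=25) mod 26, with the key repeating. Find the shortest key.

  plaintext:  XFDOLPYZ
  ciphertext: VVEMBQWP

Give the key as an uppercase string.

YQB

  i= 0: V-X = 24 → Y
  i= 1: V-F = 16 → Q
  i= 2: E-D =  1 → B
  i= 3: M-O = 24 → Y
  i= 4: B-L = 16 → Q
  i= 5: Q-P =  1 → B
  i= 6: W-Y = 24 → Y
  i= 7: P-Z = 16 → Q
  shifts repeat with period 3: YQB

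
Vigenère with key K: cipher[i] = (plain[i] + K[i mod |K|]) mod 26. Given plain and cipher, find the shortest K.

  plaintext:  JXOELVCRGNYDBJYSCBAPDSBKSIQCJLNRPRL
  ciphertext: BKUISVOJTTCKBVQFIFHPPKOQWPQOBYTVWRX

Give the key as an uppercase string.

  i= 0: B-J = 18 → S
  i= 1: K-X = 13 → N
  i= 2: U-O =  6 → G
  i= 3: I-E =  4 → E
  i= 4: S-L =  7 → H
  i= 5: V-V =  0 → A
  i= 6: O-C = 12 → M
  i= 7: J-R = 18 → S
  i= 8: T-G = 13 → N
  i= 9: T-N =  6 → G
  i=10: C-Y =  4 → E
  i=11: K-D =  7 → H
  i=12: B-B =  0 → A
  i=13: V-J = 12 → M
  i=14: Q-Y = 18 → S
  i=15: F-S = 13 → N
  i=16: I-C =  6 → G
  i=17: F-B =  4 → E
  i=18: H-A =  7 → H
  i=19: P-P =  0 → A
  i=20: P-D = 12 → M
  i=21: K-S = 18 → S
  i=22: O-B = 13 → N
  i=23: Q-K =  6 → G
  i=24: W-S =  4 → E
  i=25: P-I =  7 → H
  i=26: Q-Q =  0 → A
  i=27: O-C = 12 → M
  i=28: B-J = 18 → S
  i=29: Y-L = 13 → N
  i=30: T-N =  6 → G
  i=31: V-R =  4 → E
  i=32: W-P =  7 → H
  i=33: R-R =  0 → A
  i=34: X-L = 12 → M
  shifts repeat with period 7: SNGEHAM

SNGEHAM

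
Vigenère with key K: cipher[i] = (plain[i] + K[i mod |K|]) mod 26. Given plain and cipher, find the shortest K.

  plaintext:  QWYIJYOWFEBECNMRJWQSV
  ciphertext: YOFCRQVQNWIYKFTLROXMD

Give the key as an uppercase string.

  i= 0: Y-Q =  8 → I
  i= 1: O-W = 18 → S
  i= 2: F-Y =  7 → H
  i= 3: C-I = 20 → U
  i= 4: R-J =  8 → I
  i= 5: Q-Y = 18 → S
  i= 6: V-O =  7 → H
  i= 7: Q-W = 20 → U
  i= 8: N-F =  8 → I
  i= 9: W-E = 18 → S
  i=10: I-B =  7 → H
  i=11: Y-E = 20 → U
  i=12: K-C =  8 → I
  i=13: F-N = 18 → S
  i=14: T-M =  7 → H
  i=15: L-R = 20 → U
  i=16: R-J =  8 → I
  i=17: O-W = 18 → S
  i=18: X-Q =  7 → H
  i=19: M-S = 20 → U
  i=20: D-V =  8 → I
  shifts repeat with period 4: ISHU

ISHU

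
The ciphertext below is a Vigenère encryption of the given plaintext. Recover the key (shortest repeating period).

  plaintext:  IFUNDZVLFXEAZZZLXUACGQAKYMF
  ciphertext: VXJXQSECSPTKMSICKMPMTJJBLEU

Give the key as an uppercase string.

NSPKNTJR

  i= 0: V-I = 13 → N
  i= 1: X-F = 18 → S
  i= 2: J-U = 15 → P
  i= 3: X-N = 10 → K
  i= 4: Q-D = 13 → N
  i= 5: S-Z = 19 → T
  i= 6: E-V =  9 → J
  i= 7: C-L = 17 → R
  i= 8: S-F = 13 → N
  i= 9: P-X = 18 → S
  i=10: T-E = 15 → P
  i=11: K-A = 10 → K
  i=12: M-Z = 13 → N
  i=13: S-Z = 19 → T
  i=14: I-Z =  9 → J
  i=15: C-L = 17 → R
  i=16: K-X = 13 → N
  i=17: M-U = 18 → S
  i=18: P-A = 15 → P
  i=19: M-C = 10 → K
  i=20: T-G = 13 → N
  i=21: J-Q = 19 → T
  i=22: J-A =  9 → J
  i=23: B-K = 17 → R
  i=24: L-Y = 13 → N
  i=25: E-M = 18 → S
  i=26: U-F = 15 → P
  shifts repeat with period 8: NSPKNTJR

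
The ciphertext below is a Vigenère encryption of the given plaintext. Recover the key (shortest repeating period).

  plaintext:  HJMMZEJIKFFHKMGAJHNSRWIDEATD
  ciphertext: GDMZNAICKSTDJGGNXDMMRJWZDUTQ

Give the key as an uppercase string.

  i= 0: G-H = 25 → Z
  i= 1: D-J = 20 → U
  i= 2: M-M =  0 → A
  i= 3: Z-M = 13 → N
  i= 4: N-Z = 14 → O
  i= 5: A-E = 22 → W
  i= 6: I-J = 25 → Z
  i= 7: C-I = 20 → U
  i= 8: K-K =  0 → A
  i= 9: S-F = 13 → N
  i=10: T-F = 14 → O
  i=11: D-H = 22 → W
  i=12: J-K = 25 → Z
  i=13: G-M = 20 → U
  i=14: G-G =  0 → A
  i=15: N-A = 13 → N
  i=16: X-J = 14 → O
  i=17: D-H = 22 → W
  i=18: M-N = 25 → Z
  i=19: M-S = 20 → U
  i=20: R-R =  0 → A
  i=21: J-W = 13 → N
  i=22: W-I = 14 → O
  i=23: Z-D = 22 → W
  i=24: D-E = 25 → Z
  i=25: U-A = 20 → U
  i=26: T-T =  0 → A
  i=27: Q-D = 13 → N
  shifts repeat with period 6: ZUANOW

ZUANOW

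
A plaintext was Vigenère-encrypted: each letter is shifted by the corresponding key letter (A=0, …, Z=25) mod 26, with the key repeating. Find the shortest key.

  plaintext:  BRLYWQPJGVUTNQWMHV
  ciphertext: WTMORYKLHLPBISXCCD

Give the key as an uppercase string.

  i= 0: W-B = 21 → V
  i= 1: T-R =  2 → C
  i= 2: M-L =  1 → B
  i= 3: O-Y = 16 → Q
  i= 4: R-W = 21 → V
  i= 5: Y-Q =  8 → I
  i= 6: K-P = 21 → V
  i= 7: L-J =  2 → C
  i= 8: H-G =  1 → B
  i= 9: L-V = 16 → Q
  i=10: P-U = 21 → V
  i=11: B-T =  8 → I
  i=12: I-N = 21 → V
  i=13: S-Q =  2 → C
  i=14: X-W =  1 → B
  i=15: C-M = 16 → Q
  i=16: C-H = 21 → V
  i=17: D-V =  8 → I
  shifts repeat with period 6: VCBQVI

VCBQVI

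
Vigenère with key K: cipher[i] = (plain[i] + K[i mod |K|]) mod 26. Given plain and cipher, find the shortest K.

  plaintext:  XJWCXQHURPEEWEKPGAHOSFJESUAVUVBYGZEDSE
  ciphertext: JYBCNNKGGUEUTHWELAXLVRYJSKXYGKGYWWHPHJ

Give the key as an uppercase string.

  i= 0: J-X = 12 → M
  i= 1: Y-J = 15 → P
  i= 2: B-W =  5 → F
  i= 3: C-C =  0 → A
  i= 4: N-X = 16 → Q
  i= 5: N-Q = 23 → X
  i= 6: K-H =  3 → D
  i= 7: G-U = 12 → M
  i= 8: G-R = 15 → P
  i= 9: U-P =  5 → F
  i=10: E-E =  0 → A
  i=11: U-E = 16 → Q
  i=12: T-W = 23 → X
  i=13: H-E =  3 → D
  i=14: W-K = 12 → M
  i=15: E-P = 15 → P
  i=16: L-G =  5 → F
  i=17: A-A =  0 → A
  i=18: X-H = 16 → Q
  i=19: L-O = 23 → X
  i=20: V-S =  3 → D
  i=21: R-F = 12 → M
  i=22: Y-J = 15 → P
  i=23: J-E =  5 → F
  i=24: S-S =  0 → A
  i=25: K-U = 16 → Q
  i=26: X-A = 23 → X
  i=27: Y-V =  3 → D
  i=28: G-U = 12 → M
  i=29: K-V = 15 → P
  i=30: G-B =  5 → F
  i=31: Y-Y =  0 → A
  i=32: W-G = 16 → Q
  i=33: W-Z = 23 → X
  i=34: H-E =  3 → D
  i=35: P-D = 12 → M
  i=36: H-S = 15 → P
  i=37: J-E =  5 → F
  shifts repeat with period 7: MPFAQXD

MPFAQXD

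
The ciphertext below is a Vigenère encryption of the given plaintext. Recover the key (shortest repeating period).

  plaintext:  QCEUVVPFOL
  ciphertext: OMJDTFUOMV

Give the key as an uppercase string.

YKFJ

  i= 0: O-Q = 24 → Y
  i= 1: M-C = 10 → K
  i= 2: J-E =  5 → F
  i= 3: D-U =  9 → J
  i= 4: T-V = 24 → Y
  i= 5: F-V = 10 → K
  i= 6: U-P =  5 → F
  i= 7: O-F =  9 → J
  i= 8: M-O = 24 → Y
  i= 9: V-L = 10 → K
  shifts repeat with period 4: YKFJ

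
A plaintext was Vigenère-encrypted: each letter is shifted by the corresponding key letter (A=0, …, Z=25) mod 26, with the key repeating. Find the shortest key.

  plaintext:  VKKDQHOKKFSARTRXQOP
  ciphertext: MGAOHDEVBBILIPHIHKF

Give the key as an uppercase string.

  i= 0: M-V = 17 → R
  i= 1: G-K = 22 → W
  i= 2: A-K = 16 → Q
  i= 3: O-D = 11 → L
  i= 4: H-Q = 17 → R
  i= 5: D-H = 22 → W
  i= 6: E-O = 16 → Q
  i= 7: V-K = 11 → L
  i= 8: B-K = 17 → R
  i= 9: B-F = 22 → W
  i=10: I-S = 16 → Q
  i=11: L-A = 11 → L
  i=12: I-R = 17 → R
  i=13: P-T = 22 → W
  i=14: H-R = 16 → Q
  i=15: I-X = 11 → L
  i=16: H-Q = 17 → R
  i=17: K-O = 22 → W
  i=18: F-P = 16 → Q
  shifts repeat with period 4: RWQL

RWQL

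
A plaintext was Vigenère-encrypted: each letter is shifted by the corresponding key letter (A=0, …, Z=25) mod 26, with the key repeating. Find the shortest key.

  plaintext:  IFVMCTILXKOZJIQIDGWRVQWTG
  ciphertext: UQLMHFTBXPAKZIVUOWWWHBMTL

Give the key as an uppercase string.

MLQAF

  i= 0: U-I = 12 → M
  i= 1: Q-F = 11 → L
  i= 2: L-V = 16 → Q
  i= 3: M-M =  0 → A
  i= 4: H-C =  5 → F
  i= 5: F-T = 12 → M
  i= 6: T-I = 11 → L
  i= 7: B-L = 16 → Q
  i= 8: X-X =  0 → A
  i= 9: P-K =  5 → F
  i=10: A-O = 12 → M
  i=11: K-Z = 11 → L
  i=12: Z-J = 16 → Q
  i=13: I-I =  0 → A
  i=14: V-Q =  5 → F
  i=15: U-I = 12 → M
  i=16: O-D = 11 → L
  i=17: W-G = 16 → Q
  i=18: W-W =  0 → A
  i=19: W-R =  5 → F
  i=20: H-V = 12 → M
  i=21: B-Q = 11 → L
  i=22: M-W = 16 → Q
  i=23: T-T =  0 → A
  i=24: L-G =  5 → F
  shifts repeat with period 5: MLQAF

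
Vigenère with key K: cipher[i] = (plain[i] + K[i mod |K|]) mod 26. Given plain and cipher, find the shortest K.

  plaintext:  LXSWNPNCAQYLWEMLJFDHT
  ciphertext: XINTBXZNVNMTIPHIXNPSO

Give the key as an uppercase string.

MLVXOI

  i= 0: X-L = 12 → M
  i= 1: I-X = 11 → L
  i= 2: N-S = 21 → V
  i= 3: T-W = 23 → X
  i= 4: B-N = 14 → O
  i= 5: X-P =  8 → I
  i= 6: Z-N = 12 → M
  i= 7: N-C = 11 → L
  i= 8: V-A = 21 → V
  i= 9: N-Q = 23 → X
  i=10: M-Y = 14 → O
  i=11: T-L =  8 → I
  i=12: I-W = 12 → M
  i=13: P-E = 11 → L
  i=14: H-M = 21 → V
  i=15: I-L = 23 → X
  i=16: X-J = 14 → O
  i=17: N-F =  8 → I
  i=18: P-D = 12 → M
  i=19: S-H = 11 → L
  i=20: O-T = 21 → V
  shifts repeat with period 6: MLVXOI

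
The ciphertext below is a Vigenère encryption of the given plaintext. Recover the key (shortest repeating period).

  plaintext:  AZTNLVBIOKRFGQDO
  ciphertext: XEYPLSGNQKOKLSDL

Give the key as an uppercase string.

  i= 0: X-A = 23 → X
  i= 1: E-Z =  5 → F
  i= 2: Y-T =  5 → F
  i= 3: P-N =  2 → C
  i= 4: L-L =  0 → A
  i= 5: S-V = 23 → X
  i= 6: G-B =  5 → F
  i= 7: N-I =  5 → F
  i= 8: Q-O =  2 → C
  i= 9: K-K =  0 → A
  i=10: O-R = 23 → X
  i=11: K-F =  5 → F
  i=12: L-G =  5 → F
  i=13: S-Q =  2 → C
  i=14: D-D =  0 → A
  i=15: L-O = 23 → X
  shifts repeat with period 5: XFFCA

XFFCA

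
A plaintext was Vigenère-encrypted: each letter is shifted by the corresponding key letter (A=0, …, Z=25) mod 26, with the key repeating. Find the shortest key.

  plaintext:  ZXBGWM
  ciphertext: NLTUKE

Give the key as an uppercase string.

  i= 0: N-Z = 14 → O
  i= 1: L-X = 14 → O
  i= 2: T-B = 18 → S
  i= 3: U-G = 14 → O
  i= 4: K-W = 14 → O
  i= 5: E-M = 18 → S
  shifts repeat with period 3: OOS

OOS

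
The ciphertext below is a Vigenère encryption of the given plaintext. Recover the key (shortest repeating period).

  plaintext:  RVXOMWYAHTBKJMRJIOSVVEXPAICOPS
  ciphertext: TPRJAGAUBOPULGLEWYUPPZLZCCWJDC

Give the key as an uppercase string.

  i= 0: T-R =  2 → C
  i= 1: P-V = 20 → U
  i= 2: R-X = 20 → U
  i= 3: J-O = 21 → V
  i= 4: A-M = 14 → O
  i= 5: G-W = 10 → K
  i= 6: A-Y =  2 → C
  i= 7: U-A = 20 → U
  i= 8: B-H = 20 → U
  i= 9: O-T = 21 → V
  i=10: P-B = 14 → O
  i=11: U-K = 10 → K
  i=12: L-J =  2 → C
  i=13: G-M = 20 → U
  i=14: L-R = 20 → U
  i=15: E-J = 21 → V
  i=16: W-I = 14 → O
  i=17: Y-O = 10 → K
  i=18: U-S =  2 → C
  i=19: P-V = 20 → U
  i=20: P-V = 20 → U
  i=21: Z-E = 21 → V
  i=22: L-X = 14 → O
  i=23: Z-P = 10 → K
  i=24: C-A =  2 → C
  i=25: C-I = 20 → U
  i=26: W-C = 20 → U
  i=27: J-O = 21 → V
  i=28: D-P = 14 → O
  i=29: C-S = 10 → K
  shifts repeat with period 6: CUUVOK

CUUVOK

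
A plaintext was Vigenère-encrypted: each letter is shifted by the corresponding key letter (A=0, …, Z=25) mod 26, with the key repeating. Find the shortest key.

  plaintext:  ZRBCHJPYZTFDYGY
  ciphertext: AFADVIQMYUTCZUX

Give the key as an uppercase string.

BOZ

  i= 0: A-Z =  1 → B
  i= 1: F-R = 14 → O
  i= 2: A-B = 25 → Z
  i= 3: D-C =  1 → B
  i= 4: V-H = 14 → O
  i= 5: I-J = 25 → Z
  i= 6: Q-P =  1 → B
  i= 7: M-Y = 14 → O
  i= 8: Y-Z = 25 → Z
  i= 9: U-T =  1 → B
  i=10: T-F = 14 → O
  i=11: C-D = 25 → Z
  i=12: Z-Y =  1 → B
  i=13: U-G = 14 → O
  i=14: X-Y = 25 → Z
  shifts repeat with period 3: BOZ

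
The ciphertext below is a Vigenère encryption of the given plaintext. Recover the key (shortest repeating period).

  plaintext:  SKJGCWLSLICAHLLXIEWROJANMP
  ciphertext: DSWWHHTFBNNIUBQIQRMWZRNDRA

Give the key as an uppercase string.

  i= 0: D-S = 11 → L
  i= 1: S-K =  8 → I
  i= 2: W-J = 13 → N
  i= 3: W-G = 16 → Q
  i= 4: H-C =  5 → F
  i= 5: H-W = 11 → L
  i= 6: T-L =  8 → I
  i= 7: F-S = 13 → N
  i= 8: B-L = 16 → Q
  i= 9: N-I =  5 → F
  i=10: N-C = 11 → L
  i=11: I-A =  8 → I
  i=12: U-H = 13 → N
  i=13: B-L = 16 → Q
  i=14: Q-L =  5 → F
  i=15: I-X = 11 → L
  i=16: Q-I =  8 → I
  i=17: R-E = 13 → N
  i=18: M-W = 16 → Q
  i=19: W-R =  5 → F
  i=20: Z-O = 11 → L
  i=21: R-J =  8 → I
  i=22: N-A = 13 → N
  i=23: D-N = 16 → Q
  i=24: R-M =  5 → F
  i=25: A-P = 11 → L
  shifts repeat with period 5: LINQF

LINQF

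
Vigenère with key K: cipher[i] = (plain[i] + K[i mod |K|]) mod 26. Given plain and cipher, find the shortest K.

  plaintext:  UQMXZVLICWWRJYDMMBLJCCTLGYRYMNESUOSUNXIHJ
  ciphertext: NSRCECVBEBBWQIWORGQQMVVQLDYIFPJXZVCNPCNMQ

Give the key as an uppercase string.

TCFFFHK

  i= 0: N-U = 19 → T
  i= 1: S-Q =  2 → C
  i= 2: R-M =  5 → F
  i= 3: C-X =  5 → F
  i= 4: E-Z =  5 → F
  i= 5: C-V =  7 → H
  i= 6: V-L = 10 → K
  i= 7: B-I = 19 → T
  i= 8: E-C =  2 → C
  i= 9: B-W =  5 → F
  i=10: B-W =  5 → F
  i=11: W-R =  5 → F
  i=12: Q-J =  7 → H
  i=13: I-Y = 10 → K
  i=14: W-D = 19 → T
  i=15: O-M =  2 → C
  i=16: R-M =  5 → F
  i=17: G-B =  5 → F
  i=18: Q-L =  5 → F
  i=19: Q-J =  7 → H
  i=20: M-C = 10 → K
  i=21: V-C = 19 → T
  i=22: V-T =  2 → C
  i=23: Q-L =  5 → F
  i=24: L-G =  5 → F
  i=25: D-Y =  5 → F
  i=26: Y-R =  7 → H
  i=27: I-Y = 10 → K
  i=28: F-M = 19 → T
  i=29: P-N =  2 → C
  i=30: J-E =  5 → F
  i=31: X-S =  5 → F
  i=32: Z-U =  5 → F
  i=33: V-O =  7 → H
  i=34: C-S = 10 → K
  i=35: N-U = 19 → T
  i=36: P-N =  2 → C
  i=37: C-X =  5 → F
  i=38: N-I =  5 → F
  i=39: M-H =  5 → F
  i=40: Q-J =  7 → H
  shifts repeat with period 7: TCFFFHK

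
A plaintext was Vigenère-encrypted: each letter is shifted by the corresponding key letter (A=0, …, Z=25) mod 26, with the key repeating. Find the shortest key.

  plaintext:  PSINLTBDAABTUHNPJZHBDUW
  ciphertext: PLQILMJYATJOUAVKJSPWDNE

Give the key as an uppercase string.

ATIV

  i= 0: P-P =  0 → A
  i= 1: L-S = 19 → T
  i= 2: Q-I =  8 → I
  i= 3: I-N = 21 → V
  i= 4: L-L =  0 → A
  i= 5: M-T = 19 → T
  i= 6: J-B =  8 → I
  i= 7: Y-D = 21 → V
  i= 8: A-A =  0 → A
  i= 9: T-A = 19 → T
  i=10: J-B =  8 → I
  i=11: O-T = 21 → V
  i=12: U-U =  0 → A
  i=13: A-H = 19 → T
  i=14: V-N =  8 → I
  i=15: K-P = 21 → V
  i=16: J-J =  0 → A
  i=17: S-Z = 19 → T
  i=18: P-H =  8 → I
  i=19: W-B = 21 → V
  i=20: D-D =  0 → A
  i=21: N-U = 19 → T
  i=22: E-W =  8 → I
  shifts repeat with period 4: ATIV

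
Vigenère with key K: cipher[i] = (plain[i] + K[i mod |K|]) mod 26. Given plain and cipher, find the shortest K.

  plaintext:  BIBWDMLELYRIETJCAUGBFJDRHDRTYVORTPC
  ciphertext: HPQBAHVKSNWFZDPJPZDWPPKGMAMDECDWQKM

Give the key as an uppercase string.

  i= 0: H-B =  6 → G
  i= 1: P-I =  7 → H
  i= 2: Q-B = 15 → P
  i= 3: B-W =  5 → F
  i= 4: A-D = 23 → X
  i= 5: H-M = 21 → V
  i= 6: V-L = 10 → K
  i= 7: K-E =  6 → G
  i= 8: S-L =  7 → H
  i= 9: N-Y = 15 → P
  i=10: W-R =  5 → F
  i=11: F-I = 23 → X
  i=12: Z-E = 21 → V
  i=13: D-T = 10 → K
  i=14: P-J =  6 → G
  i=15: J-C =  7 → H
  i=16: P-A = 15 → P
  i=17: Z-U =  5 → F
  i=18: D-G = 23 → X
  i=19: W-B = 21 → V
  i=20: P-F = 10 → K
  i=21: P-J =  6 → G
  i=22: K-D =  7 → H
  i=23: G-R = 15 → P
  i=24: M-H =  5 → F
  i=25: A-D = 23 → X
  i=26: M-R = 21 → V
  i=27: D-T = 10 → K
  i=28: E-Y =  6 → G
  i=29: C-V =  7 → H
  i=30: D-O = 15 → P
  i=31: W-R =  5 → F
  i=32: Q-T = 23 → X
  i=33: K-P = 21 → V
  i=34: M-C = 10 → K
  shifts repeat with period 7: GHPFXVK

GHPFXVK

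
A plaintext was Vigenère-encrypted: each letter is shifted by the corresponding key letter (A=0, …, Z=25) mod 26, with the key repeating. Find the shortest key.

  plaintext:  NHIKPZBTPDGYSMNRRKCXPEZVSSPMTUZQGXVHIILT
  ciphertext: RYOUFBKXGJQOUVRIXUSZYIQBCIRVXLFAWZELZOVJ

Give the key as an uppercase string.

  i= 0: R-N =  4 → E
  i= 1: Y-H = 17 → R
  i= 2: O-I =  6 → G
  i= 3: U-K = 10 → K
  i= 4: F-P = 16 → Q
  i= 5: B-Z =  2 → C
  i= 6: K-B =  9 → J
  i= 7: X-T =  4 → E
  i= 8: G-P = 17 → R
  i= 9: J-D =  6 → G
  i=10: Q-G = 10 → K
  i=11: O-Y = 16 → Q
  i=12: U-S =  2 → C
  i=13: V-M =  9 → J
  i=14: R-N =  4 → E
  i=15: I-R = 17 → R
  i=16: X-R =  6 → G
  i=17: U-K = 10 → K
  i=18: S-C = 16 → Q
  i=19: Z-X =  2 → C
  i=20: Y-P =  9 → J
  i=21: I-E =  4 → E
  i=22: Q-Z = 17 → R
  i=23: B-V =  6 → G
  i=24: C-S = 10 → K
  i=25: I-S = 16 → Q
  i=26: R-P =  2 → C
  i=27: V-M =  9 → J
  i=28: X-T =  4 → E
  i=29: L-U = 17 → R
  i=30: F-Z =  6 → G
  i=31: A-Q = 10 → K
  i=32: W-G = 16 → Q
  i=33: Z-X =  2 → C
  i=34: E-V =  9 → J
  i=35: L-H =  4 → E
  i=36: Z-I = 17 → R
  i=37: O-I =  6 → G
  i=38: V-L = 10 → K
  i=39: J-T = 16 → Q
  shifts repeat with period 7: ERGKQCJ

ERGKQCJ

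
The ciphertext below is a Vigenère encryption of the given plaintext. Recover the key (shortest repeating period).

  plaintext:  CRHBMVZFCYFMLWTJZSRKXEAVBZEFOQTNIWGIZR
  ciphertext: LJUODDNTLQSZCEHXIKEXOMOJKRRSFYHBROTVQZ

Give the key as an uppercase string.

  i= 0: L-C =  9 → J
  i= 1: J-R = 18 → S
  i= 2: U-H = 13 → N
  i= 3: O-B = 13 → N
  i= 4: D-M = 17 → R
  i= 5: D-V =  8 → I
  i= 6: N-Z = 14 → O
  i= 7: T-F = 14 → O
  i= 8: L-C =  9 → J
  i= 9: Q-Y = 18 → S
  i=10: S-F = 13 → N
  i=11: Z-M = 13 → N
  i=12: C-L = 17 → R
  i=13: E-W =  8 → I
  i=14: H-T = 14 → O
  i=15: X-J = 14 → O
  i=16: I-Z =  9 → J
  i=17: K-S = 18 → S
  i=18: E-R = 13 → N
  i=19: X-K = 13 → N
  i=20: O-X = 17 → R
  i=21: M-E =  8 → I
  i=22: O-A = 14 → O
  i=23: J-V = 14 → O
  i=24: K-B =  9 → J
  i=25: R-Z = 18 → S
  i=26: R-E = 13 → N
  i=27: S-F = 13 → N
  i=28: F-O = 17 → R
  i=29: Y-Q =  8 → I
  i=30: H-T = 14 → O
  i=31: B-N = 14 → O
  i=32: R-I =  9 → J
  i=33: O-W = 18 → S
  i=34: T-G = 13 → N
  i=35: V-I = 13 → N
  i=36: Q-Z = 17 → R
  i=37: Z-R =  8 → I
  shifts repeat with period 8: JSNNRIOO

JSNNRIOO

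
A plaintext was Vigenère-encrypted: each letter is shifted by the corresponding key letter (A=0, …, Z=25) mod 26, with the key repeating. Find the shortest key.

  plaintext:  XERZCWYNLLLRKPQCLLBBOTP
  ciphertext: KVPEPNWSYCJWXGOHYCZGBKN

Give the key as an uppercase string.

NRYF

  i= 0: K-X = 13 → N
  i= 1: V-E = 17 → R
  i= 2: P-R = 24 → Y
  i= 3: E-Z =  5 → F
  i= 4: P-C = 13 → N
  i= 5: N-W = 17 → R
  i= 6: W-Y = 24 → Y
  i= 7: S-N =  5 → F
  i= 8: Y-L = 13 → N
  i= 9: C-L = 17 → R
  i=10: J-L = 24 → Y
  i=11: W-R =  5 → F
  i=12: X-K = 13 → N
  i=13: G-P = 17 → R
  i=14: O-Q = 24 → Y
  i=15: H-C =  5 → F
  i=16: Y-L = 13 → N
  i=17: C-L = 17 → R
  i=18: Z-B = 24 → Y
  i=19: G-B =  5 → F
  i=20: B-O = 13 → N
  i=21: K-T = 17 → R
  i=22: N-P = 24 → Y
  shifts repeat with period 4: NRYF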